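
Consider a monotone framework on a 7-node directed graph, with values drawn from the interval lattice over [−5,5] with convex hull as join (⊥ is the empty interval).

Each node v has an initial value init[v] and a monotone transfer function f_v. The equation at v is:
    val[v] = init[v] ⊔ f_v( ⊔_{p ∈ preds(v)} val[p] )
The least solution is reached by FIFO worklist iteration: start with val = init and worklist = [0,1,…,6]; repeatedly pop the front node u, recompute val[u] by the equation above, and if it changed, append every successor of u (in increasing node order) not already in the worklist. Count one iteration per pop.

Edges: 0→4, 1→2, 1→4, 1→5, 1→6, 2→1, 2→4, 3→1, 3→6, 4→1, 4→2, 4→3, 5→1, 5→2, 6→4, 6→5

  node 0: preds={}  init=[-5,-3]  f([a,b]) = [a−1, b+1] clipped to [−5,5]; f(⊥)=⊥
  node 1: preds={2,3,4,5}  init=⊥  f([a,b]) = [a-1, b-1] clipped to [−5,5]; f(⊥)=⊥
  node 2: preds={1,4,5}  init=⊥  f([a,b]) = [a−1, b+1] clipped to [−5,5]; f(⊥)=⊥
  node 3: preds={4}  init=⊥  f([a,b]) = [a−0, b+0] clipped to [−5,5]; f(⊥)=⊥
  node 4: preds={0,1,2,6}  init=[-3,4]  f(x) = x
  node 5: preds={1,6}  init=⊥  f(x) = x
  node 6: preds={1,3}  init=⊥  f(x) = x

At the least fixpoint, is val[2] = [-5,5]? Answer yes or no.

yes

Trace (19 dequeues):
  [1] u=0 | in ⊥ | out [-5,-3] | ==
  [2] u=1 | in [-3,4] | out [-4,3] | prev ⊥ | push {}
  [3] u=2 | in [-4,4] | out [-5,5] | prev ⊥ | push {1}
  [4] u=3 | in [-3,4] | out [-3,4] | prev ⊥ | push {}
  [5] u=4 | in [-5,5] | out [-5,5] | prev [-3,4] | push {2,3}
  [6] u=5 | in [-4,3] | out [-4,3] | prev ⊥ | push {}
  [7] u=6 | in [-4,4] | out [-4,4] | prev ⊥ | push {4,5}
  [8] u=1 | in [-5,5] | out [-5,4] | prev [-4,3] | push {6}
  [9] u=2 | in [-5,5] | out [-5,5] | ==
  [10] u=3 | in [-5,5] | out [-5,5] | prev [-3,4] | push {1}
  [11] u=4 | in [-5,5] | out [-5,5] | ==
  [12] u=5 | in [-5,4] | out [-5,4] | prev [-4,3] | push {2}
  [13] u=6 | in [-5,5] | out [-5,5] | prev [-4,4] | push {4,5}
  [14] u=1 | in [-5,5] | out [-5,4] | ==
  [15] u=2 | in [-5,5] | out [-5,5] | ==
  [16] u=4 | in [-5,5] | out [-5,5] | ==
  [17] u=5 | in [-5,5] | out [-5,5] | prev [-5,4] | push {1,2}
  [18] u=1 | in [-5,5] | out [-5,4] | ==
  [19] u=2 | in [-5,5] | out [-5,5] | ==

Converged values:
  [0] [-5,-3]
  [1] [-5,4]
  [2] [-5,5]
  [3] [-5,5]
  [4] [-5,5]
  [5] [-5,5]
  [6] [-5,5]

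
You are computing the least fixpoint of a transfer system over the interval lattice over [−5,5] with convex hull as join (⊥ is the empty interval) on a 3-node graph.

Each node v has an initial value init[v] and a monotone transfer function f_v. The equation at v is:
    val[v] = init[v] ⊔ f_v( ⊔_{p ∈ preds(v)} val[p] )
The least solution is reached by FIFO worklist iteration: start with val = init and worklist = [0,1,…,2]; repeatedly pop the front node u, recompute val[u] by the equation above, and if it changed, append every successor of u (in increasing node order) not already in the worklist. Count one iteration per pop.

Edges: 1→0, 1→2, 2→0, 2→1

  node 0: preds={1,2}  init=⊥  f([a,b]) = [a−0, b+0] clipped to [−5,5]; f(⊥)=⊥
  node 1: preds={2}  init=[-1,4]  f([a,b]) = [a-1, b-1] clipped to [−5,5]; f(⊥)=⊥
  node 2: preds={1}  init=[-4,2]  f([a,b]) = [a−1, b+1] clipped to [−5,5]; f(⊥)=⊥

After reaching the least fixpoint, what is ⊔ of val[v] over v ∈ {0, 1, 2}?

Trace (5 dequeues):
  [1] u=0 | in [-4,4] | out [-4,4] | prev ⊥ | push {}
  [2] u=1 | in [-4,2] | out [-5,4] | prev [-1,4] | push {0}
  [3] u=2 | in [-5,4] | out [-5,5] | prev [-4,2] | push {1}
  [4] u=0 | in [-5,5] | out [-5,5] | prev [-4,4] | push {}
  [5] u=1 | in [-5,5] | out [-5,4] | ==

Converged values:
  [0] [-5,5]
  [1] [-5,4]
  [2] [-5,5]

[-5,5]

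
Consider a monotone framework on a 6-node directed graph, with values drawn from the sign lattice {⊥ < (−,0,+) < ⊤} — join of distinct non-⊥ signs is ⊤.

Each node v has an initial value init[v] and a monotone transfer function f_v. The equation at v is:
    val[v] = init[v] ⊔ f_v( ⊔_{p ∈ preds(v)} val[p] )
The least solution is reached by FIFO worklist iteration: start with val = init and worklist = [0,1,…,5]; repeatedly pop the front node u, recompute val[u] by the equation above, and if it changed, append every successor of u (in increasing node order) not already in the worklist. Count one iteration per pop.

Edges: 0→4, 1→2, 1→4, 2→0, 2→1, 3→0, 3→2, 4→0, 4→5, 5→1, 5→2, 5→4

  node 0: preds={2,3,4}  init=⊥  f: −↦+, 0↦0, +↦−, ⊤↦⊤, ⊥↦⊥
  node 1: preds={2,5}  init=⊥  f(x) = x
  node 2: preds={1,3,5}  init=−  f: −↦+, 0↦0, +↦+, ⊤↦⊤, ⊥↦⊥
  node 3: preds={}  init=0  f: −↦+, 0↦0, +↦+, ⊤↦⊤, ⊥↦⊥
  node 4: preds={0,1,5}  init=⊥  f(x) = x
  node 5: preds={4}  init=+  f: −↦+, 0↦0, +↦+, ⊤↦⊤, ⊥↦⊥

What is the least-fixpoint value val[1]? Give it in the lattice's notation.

Worklist (10 pops):
  #1 pop 0: in=⊤ → ⊤ (was ⊥); enqueue []
  #2 pop 1: in=⊤ → ⊤ (was ⊥); enqueue []
  #3 pop 2: in=⊤ → ⊤ (was −); enqueue [0,1]
  #4 pop 3: in=⊥ → 0 (no change)
  #5 pop 4: in=⊤ → ⊤ (was ⊥); enqueue []
  #6 pop 5: in=⊤ → ⊤ (was +); enqueue [2,4]
  #7 pop 0: in=⊤ → ⊤ (no change)
  #8 pop 1: in=⊤ → ⊤ (no change)
  #9 pop 2: in=⊤ → ⊤ (no change)
  #10 pop 4: in=⊤ → ⊤ (no change)

Fixpoint:
  val[0] = ⊤
  val[1] = ⊤
  val[2] = ⊤
  val[3] = 0
  val[4] = ⊤
  val[5] = ⊤

⊤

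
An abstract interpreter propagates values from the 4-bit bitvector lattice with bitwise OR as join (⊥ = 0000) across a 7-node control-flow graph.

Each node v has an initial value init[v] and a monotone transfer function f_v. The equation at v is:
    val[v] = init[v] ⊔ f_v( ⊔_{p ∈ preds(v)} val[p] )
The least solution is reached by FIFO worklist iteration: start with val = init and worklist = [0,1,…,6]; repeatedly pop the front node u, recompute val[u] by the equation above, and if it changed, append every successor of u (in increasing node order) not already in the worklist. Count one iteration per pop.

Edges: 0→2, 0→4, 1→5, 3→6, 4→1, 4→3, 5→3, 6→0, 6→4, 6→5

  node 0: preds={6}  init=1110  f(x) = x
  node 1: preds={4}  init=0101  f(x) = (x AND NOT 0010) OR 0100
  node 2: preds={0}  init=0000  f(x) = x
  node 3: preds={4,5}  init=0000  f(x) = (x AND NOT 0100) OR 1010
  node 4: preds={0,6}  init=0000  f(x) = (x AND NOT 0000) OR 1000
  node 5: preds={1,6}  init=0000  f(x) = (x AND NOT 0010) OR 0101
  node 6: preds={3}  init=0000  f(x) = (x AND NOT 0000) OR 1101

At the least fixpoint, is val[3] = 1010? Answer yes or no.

no

Worklist (16 pops):
  #1 pop 0: in=0000 → 1110 (no change)
  #2 pop 1: in=0000 → 0101 (no change)
  #3 pop 2: in=1110 → 1110 (was 0000); enqueue []
  #4 pop 3: in=0000 → 1010 (was 0000); enqueue []
  #5 pop 4: in=1110 → 1110 (was 0000); enqueue [1,3]
  #6 pop 5: in=0101 → 0101 (was 0000); enqueue []
  #7 pop 6: in=1010 → 1111 (was 0000); enqueue [0,4,5]
  #8 pop 1: in=1110 → 1101 (was 0101); enqueue []
  #9 pop 3: in=1111 → 1011 (was 1010); enqueue [6]
  #10 pop 0: in=1111 → 1111 (was 1110); enqueue [2]
  #11 pop 4: in=1111 → 1111 (was 1110); enqueue [1,3]
  #12 pop 5: in=1111 → 1101 (was 0101); enqueue []
  #13 pop 6: in=1011 → 1111 (no change)
  #14 pop 2: in=1111 → 1111 (was 1110); enqueue []
  #15 pop 1: in=1111 → 1101 (no change)
  #16 pop 3: in=1111 → 1011 (no change)

Fixpoint:
  val[0] = 1111
  val[1] = 1101
  val[2] = 1111
  val[3] = 1011
  val[4] = 1111
  val[5] = 1101
  val[6] = 1111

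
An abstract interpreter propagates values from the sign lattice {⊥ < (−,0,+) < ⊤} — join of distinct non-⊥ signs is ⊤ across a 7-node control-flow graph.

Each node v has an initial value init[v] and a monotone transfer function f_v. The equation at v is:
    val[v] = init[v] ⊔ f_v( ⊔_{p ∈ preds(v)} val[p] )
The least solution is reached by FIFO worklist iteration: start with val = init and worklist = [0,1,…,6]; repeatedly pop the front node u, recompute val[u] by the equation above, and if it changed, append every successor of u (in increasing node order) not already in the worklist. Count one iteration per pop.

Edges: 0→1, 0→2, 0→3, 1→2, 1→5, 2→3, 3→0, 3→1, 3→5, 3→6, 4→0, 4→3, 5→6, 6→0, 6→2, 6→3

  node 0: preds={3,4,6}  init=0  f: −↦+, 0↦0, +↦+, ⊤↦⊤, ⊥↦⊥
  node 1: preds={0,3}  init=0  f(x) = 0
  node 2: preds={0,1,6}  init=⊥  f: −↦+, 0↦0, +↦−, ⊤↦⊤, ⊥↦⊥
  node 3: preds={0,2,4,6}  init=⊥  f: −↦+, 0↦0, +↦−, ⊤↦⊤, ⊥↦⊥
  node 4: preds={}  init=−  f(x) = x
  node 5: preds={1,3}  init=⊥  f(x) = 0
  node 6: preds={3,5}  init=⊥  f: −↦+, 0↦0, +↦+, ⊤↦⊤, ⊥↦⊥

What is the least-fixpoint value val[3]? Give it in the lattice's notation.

⊤

Trace (11 dequeues):
  [1] u=0 | in − | out ⊤ | prev 0 | push {}
  [2] u=1 | in ⊤ | out 0 | ==
  [3] u=2 | in ⊤ | out ⊤ | prev ⊥ | push {}
  [4] u=3 | in ⊤ | out ⊤ | prev ⊥ | push {0,1}
  [5] u=4 | in ⊥ | out − | ==
  [6] u=5 | in ⊤ | out 0 | prev ⊥ | push {}
  [7] u=6 | in ⊤ | out ⊤ | prev ⊥ | push {2,3}
  [8] u=0 | in ⊤ | out ⊤ | ==
  [9] u=1 | in ⊤ | out 0 | ==
  [10] u=2 | in ⊤ | out ⊤ | ==
  [11] u=3 | in ⊤ | out ⊤ | ==

Converged values:
  [0] ⊤
  [1] 0
  [2] ⊤
  [3] ⊤
  [4] −
  [5] 0
  [6] ⊤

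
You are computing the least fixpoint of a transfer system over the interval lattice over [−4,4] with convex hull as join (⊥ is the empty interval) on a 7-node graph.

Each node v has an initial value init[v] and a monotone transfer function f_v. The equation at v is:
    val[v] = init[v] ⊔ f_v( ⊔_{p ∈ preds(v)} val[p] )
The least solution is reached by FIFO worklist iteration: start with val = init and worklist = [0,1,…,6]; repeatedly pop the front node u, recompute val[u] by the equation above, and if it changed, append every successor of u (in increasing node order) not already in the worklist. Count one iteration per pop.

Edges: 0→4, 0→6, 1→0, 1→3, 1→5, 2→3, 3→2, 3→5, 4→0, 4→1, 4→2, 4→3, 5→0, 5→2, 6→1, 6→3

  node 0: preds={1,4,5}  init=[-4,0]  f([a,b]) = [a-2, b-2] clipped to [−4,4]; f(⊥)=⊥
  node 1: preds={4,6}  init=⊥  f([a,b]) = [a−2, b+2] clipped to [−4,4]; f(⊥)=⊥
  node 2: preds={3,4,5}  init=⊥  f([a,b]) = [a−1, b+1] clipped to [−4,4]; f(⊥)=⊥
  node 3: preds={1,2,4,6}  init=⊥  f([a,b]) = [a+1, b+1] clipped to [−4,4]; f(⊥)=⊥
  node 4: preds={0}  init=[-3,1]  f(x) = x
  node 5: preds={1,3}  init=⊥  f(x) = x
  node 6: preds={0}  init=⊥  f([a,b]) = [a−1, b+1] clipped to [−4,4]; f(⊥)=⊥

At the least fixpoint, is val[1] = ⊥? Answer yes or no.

Iteration log — 19 steps:
  step 1. node 0  ⊔preds=[-3,1]  new=[-4,0]  stable
  step 2. node 1  ⊔preds=[-3,1]  new=[-4,3]  old=⊥  +wl: 0
  step 3. node 2  ⊔preds=[-3,1]  new=[-4,2]  old=⊥  +wl: 
  step 4. node 3  ⊔preds=[-4,3]  new=[-3,4]  old=⊥  +wl: 2
  step 5. node 4  ⊔preds=[-4,0]  new=[-4,1]  old=[-3,1]  +wl: 1,3
  step 6. node 5  ⊔preds=[-4,4]  new=[-4,4]  old=⊥  +wl: 
  step 7. node 6  ⊔preds=[-4,0]  new=[-4,1]  old=⊥  +wl: 
  step 8. node 0  ⊔preds=[-4,4]  new=[-4,2]  old=[-4,0]  +wl: 4,6
  step 9. node 2  ⊔preds=[-4,4]  new=[-4,4]  old=[-4,2]  +wl: 
  step 10. node 1  ⊔preds=[-4,1]  new=[-4,3]  stable
  step 11. node 3  ⊔preds=[-4,4]  new=[-3,4]  stable
  step 12. node 4  ⊔preds=[-4,2]  new=[-4,2]  old=[-4,1]  +wl: 0,1,2,3
  step 13. node 6  ⊔preds=[-4,2]  new=[-4,3]  old=[-4,1]  +wl: 
  step 14. node 0  ⊔preds=[-4,4]  new=[-4,2]  stable
  step 15. node 1  ⊔preds=[-4,3]  new=[-4,4]  old=[-4,3]  +wl: 0,5
  step 16. node 2  ⊔preds=[-4,4]  new=[-4,4]  stable
  step 17. node 3  ⊔preds=[-4,4]  new=[-3,4]  stable
  step 18. node 0  ⊔preds=[-4,4]  new=[-4,2]  stable
  step 19. node 5  ⊔preds=[-4,4]  new=[-4,4]  stable

Least fixpoint reached:
  node 0: [-4,2]
  node 1: [-4,4]
  node 2: [-4,4]
  node 3: [-3,4]
  node 4: [-4,2]
  node 5: [-4,4]
  node 6: [-4,3]

no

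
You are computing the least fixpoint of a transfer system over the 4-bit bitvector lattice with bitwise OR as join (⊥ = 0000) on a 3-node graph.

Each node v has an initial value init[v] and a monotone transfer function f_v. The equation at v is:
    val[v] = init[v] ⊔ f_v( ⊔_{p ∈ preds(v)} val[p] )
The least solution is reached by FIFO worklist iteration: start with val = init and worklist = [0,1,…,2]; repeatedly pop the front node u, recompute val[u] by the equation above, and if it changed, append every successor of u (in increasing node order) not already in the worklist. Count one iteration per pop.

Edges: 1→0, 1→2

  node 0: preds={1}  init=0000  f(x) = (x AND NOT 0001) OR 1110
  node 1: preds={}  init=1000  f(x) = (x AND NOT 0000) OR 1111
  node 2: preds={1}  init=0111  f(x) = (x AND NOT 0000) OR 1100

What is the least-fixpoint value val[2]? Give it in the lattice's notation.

1111

Iteration log — 4 steps:
  step 1. node 0  ⊔preds=1000  new=1110  old=0000  +wl: 
  step 2. node 1  ⊔preds=0000  new=1111  old=1000  +wl: 0
  step 3. node 2  ⊔preds=1111  new=1111  old=0111  +wl: 
  step 4. node 0  ⊔preds=1111  new=1110  stable

Least fixpoint reached:
  node 0: 1110
  node 1: 1111
  node 2: 1111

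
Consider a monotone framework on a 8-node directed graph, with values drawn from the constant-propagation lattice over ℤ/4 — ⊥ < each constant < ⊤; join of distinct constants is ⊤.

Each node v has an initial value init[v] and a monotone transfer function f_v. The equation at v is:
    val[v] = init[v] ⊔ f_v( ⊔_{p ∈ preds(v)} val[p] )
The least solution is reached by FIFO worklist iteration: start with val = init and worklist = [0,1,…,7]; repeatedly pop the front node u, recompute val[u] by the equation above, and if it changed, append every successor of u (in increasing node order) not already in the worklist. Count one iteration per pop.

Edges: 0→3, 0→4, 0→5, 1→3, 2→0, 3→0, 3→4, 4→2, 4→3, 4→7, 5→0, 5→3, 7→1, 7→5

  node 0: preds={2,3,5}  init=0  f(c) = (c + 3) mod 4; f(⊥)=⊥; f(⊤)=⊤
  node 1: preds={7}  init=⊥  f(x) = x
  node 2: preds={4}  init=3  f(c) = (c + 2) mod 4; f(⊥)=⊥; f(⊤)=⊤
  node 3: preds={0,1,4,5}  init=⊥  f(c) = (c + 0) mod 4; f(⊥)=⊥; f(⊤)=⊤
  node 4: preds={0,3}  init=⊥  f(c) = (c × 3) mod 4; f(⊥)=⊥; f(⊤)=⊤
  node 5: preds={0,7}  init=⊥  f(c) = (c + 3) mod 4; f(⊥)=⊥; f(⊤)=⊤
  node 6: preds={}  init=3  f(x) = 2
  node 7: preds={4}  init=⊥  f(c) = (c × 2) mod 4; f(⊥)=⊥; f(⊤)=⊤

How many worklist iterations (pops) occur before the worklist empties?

15

Worklist (15 pops):
  #1 pop 0: in=3 → ⊤ (was 0); enqueue []
  #2 pop 1: in=⊥ → ⊥ (no change)
  #3 pop 2: in=⊥ → 3 (no change)
  #4 pop 3: in=⊤ → ⊤ (was ⊥); enqueue [0]
  #5 pop 4: in=⊤ → ⊤ (was ⊥); enqueue [2,3]
  #6 pop 5: in=⊤ → ⊤ (was ⊥); enqueue []
  #7 pop 6: in=⊥ → ⊤ (was 3); enqueue []
  #8 pop 7: in=⊤ → ⊤ (was ⊥); enqueue [1,5]
  #9 pop 0: in=⊤ → ⊤ (no change)
  #10 pop 2: in=⊤ → ⊤ (was 3); enqueue [0]
  #11 pop 3: in=⊤ → ⊤ (no change)
  #12 pop 1: in=⊤ → ⊤ (was ⊥); enqueue [3]
  #13 pop 5: in=⊤ → ⊤ (no change)
  #14 pop 0: in=⊤ → ⊤ (no change)
  #15 pop 3: in=⊤ → ⊤ (no change)

Fixpoint:
  val[0] = ⊤
  val[1] = ⊤
  val[2] = ⊤
  val[3] = ⊤
  val[4] = ⊤
  val[5] = ⊤
  val[6] = ⊤
  val[7] = ⊤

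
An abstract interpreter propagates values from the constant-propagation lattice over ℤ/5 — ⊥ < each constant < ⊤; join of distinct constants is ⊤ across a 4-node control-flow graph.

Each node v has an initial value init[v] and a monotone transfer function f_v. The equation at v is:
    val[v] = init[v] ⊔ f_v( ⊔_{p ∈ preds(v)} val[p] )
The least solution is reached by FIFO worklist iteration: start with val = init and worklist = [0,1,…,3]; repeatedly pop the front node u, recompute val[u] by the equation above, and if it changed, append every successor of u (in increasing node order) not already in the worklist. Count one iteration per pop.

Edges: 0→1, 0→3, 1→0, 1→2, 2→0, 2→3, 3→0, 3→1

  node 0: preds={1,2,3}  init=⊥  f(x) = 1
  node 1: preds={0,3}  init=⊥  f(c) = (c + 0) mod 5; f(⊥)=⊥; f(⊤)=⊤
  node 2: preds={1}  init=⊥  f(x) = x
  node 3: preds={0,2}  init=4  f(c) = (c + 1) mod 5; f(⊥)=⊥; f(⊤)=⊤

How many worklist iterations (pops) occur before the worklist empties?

Worklist (6 pops):
  #1 pop 0: in=4 → 1 (was ⊥); enqueue []
  #2 pop 1: in=⊤ → ⊤ (was ⊥); enqueue [0]
  #3 pop 2: in=⊤ → ⊤ (was ⊥); enqueue []
  #4 pop 3: in=⊤ → ⊤ (was 4); enqueue [1]
  #5 pop 0: in=⊤ → 1 (no change)
  #6 pop 1: in=⊤ → ⊤ (no change)

Fixpoint:
  val[0] = 1
  val[1] = ⊤
  val[2] = ⊤
  val[3] = ⊤

6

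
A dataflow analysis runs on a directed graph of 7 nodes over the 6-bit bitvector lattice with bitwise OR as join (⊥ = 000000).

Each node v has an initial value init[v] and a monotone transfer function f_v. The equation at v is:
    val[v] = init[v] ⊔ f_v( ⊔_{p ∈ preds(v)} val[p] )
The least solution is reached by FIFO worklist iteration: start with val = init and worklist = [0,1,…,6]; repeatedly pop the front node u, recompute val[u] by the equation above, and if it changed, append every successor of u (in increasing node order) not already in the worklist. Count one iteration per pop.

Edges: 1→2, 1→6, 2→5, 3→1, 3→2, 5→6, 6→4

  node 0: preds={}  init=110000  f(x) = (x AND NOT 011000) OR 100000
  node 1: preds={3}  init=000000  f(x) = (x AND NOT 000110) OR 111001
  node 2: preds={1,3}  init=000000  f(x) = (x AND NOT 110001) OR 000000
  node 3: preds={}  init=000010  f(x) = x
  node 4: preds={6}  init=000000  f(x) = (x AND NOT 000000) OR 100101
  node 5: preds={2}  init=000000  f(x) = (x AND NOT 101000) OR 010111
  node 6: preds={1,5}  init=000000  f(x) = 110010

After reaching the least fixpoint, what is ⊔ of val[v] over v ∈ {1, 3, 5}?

111111

Trace (8 dequeues):
  [1] u=0 | in 000000 | out 110000 | ==
  [2] u=1 | in 000010 | out 111001 | prev 000000 | push {}
  [3] u=2 | in 111011 | out 001010 | prev 000000 | push {}
  [4] u=3 | in 000000 | out 000010 | ==
  [5] u=4 | in 000000 | out 100101 | prev 000000 | push {}
  [6] u=5 | in 001010 | out 010111 | prev 000000 | push {}
  [7] u=6 | in 111111 | out 110010 | prev 000000 | push {4}
  [8] u=4 | in 110010 | out 110111 | prev 100101 | push {}

Converged values:
  [0] 110000
  [1] 111001
  [2] 001010
  [3] 000010
  [4] 110111
  [5] 010111
  [6] 110010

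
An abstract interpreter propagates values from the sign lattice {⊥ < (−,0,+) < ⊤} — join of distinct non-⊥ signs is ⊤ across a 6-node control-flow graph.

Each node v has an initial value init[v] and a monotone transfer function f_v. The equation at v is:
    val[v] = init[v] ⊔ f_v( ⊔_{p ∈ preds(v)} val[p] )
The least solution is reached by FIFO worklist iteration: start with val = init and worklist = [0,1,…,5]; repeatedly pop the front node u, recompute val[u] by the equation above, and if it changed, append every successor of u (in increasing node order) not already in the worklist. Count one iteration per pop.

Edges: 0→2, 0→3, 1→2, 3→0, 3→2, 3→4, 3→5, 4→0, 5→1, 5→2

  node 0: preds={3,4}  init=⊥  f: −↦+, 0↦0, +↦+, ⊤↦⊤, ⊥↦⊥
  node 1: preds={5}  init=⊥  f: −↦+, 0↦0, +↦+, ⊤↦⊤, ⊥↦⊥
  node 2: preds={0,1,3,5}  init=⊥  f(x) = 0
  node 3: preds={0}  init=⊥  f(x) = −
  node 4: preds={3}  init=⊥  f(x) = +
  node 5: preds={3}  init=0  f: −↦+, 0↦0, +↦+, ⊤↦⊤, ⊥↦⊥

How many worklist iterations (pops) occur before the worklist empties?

Iteration log — 11 steps:
  step 1. node 0  ⊔preds=⊥  new=⊥  stable
  step 2. node 1  ⊔preds=0  new=0  old=⊥  +wl: 
  step 3. node 2  ⊔preds=0  new=0  old=⊥  +wl: 
  step 4. node 3  ⊔preds=⊥  new=−  old=⊥  +wl: 0,2
  step 5. node 4  ⊔preds=−  new=+  old=⊥  +wl: 
  step 6. node 5  ⊔preds=−  new=⊤  old=0  +wl: 1
  step 7. node 0  ⊔preds=⊤  new=⊤  old=⊥  +wl: 3
  step 8. node 2  ⊔preds=⊤  new=0  stable
  step 9. node 1  ⊔preds=⊤  new=⊤  old=0  +wl: 2
  step 10. node 3  ⊔preds=⊤  new=−  stable
  step 11. node 2  ⊔preds=⊤  new=0  stable

Least fixpoint reached:
  node 0: ⊤
  node 1: ⊤
  node 2: 0
  node 3: −
  node 4: +
  node 5: ⊤

11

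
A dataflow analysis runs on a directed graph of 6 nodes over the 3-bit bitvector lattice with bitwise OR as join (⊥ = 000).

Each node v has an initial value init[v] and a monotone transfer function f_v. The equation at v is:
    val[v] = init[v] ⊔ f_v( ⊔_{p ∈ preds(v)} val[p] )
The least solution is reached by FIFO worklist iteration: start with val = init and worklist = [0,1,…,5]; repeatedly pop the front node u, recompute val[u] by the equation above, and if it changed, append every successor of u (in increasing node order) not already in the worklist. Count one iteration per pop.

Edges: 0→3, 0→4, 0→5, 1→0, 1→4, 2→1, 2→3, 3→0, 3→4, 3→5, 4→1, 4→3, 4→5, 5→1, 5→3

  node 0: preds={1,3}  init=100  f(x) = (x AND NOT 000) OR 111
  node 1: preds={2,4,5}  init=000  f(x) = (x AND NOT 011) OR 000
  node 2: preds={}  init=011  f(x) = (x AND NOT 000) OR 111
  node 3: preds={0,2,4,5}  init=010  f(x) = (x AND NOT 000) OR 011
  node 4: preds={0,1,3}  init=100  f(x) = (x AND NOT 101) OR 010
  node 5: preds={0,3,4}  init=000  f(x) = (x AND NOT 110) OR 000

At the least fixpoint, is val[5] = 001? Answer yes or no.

Trace (9 dequeues):
  [1] u=0 | in 010 | out 111 | prev 100 | push {}
  [2] u=1 | in 111 | out 100 | prev 000 | push {0}
  [3] u=2 | in 000 | out 111 | prev 011 | push {1}
  [4] u=3 | in 111 | out 111 | prev 010 | push {}
  [5] u=4 | in 111 | out 110 | prev 100 | push {3}
  [6] u=5 | in 111 | out 001 | prev 000 | push {}
  [7] u=0 | in 111 | out 111 | ==
  [8] u=1 | in 111 | out 100 | ==
  [9] u=3 | in 111 | out 111 | ==

Converged values:
  [0] 111
  [1] 100
  [2] 111
  [3] 111
  [4] 110
  [5] 001

yes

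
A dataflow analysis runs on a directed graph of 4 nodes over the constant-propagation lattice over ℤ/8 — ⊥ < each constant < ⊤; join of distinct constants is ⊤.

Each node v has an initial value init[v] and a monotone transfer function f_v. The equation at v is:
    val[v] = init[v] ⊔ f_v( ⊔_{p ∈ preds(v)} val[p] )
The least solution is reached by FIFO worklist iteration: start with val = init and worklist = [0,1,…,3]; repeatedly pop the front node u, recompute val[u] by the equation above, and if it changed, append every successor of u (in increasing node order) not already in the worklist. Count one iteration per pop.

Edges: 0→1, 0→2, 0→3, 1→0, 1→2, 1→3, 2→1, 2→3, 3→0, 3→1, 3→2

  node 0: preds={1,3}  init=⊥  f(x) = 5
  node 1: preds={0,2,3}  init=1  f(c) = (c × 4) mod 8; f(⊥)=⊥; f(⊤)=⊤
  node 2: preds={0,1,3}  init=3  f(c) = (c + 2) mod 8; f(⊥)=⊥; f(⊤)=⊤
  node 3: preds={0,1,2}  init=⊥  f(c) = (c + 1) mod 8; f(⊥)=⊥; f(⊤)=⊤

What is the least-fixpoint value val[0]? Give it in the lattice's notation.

Worklist (7 pops):
  #1 pop 0: in=1 → 5 (was ⊥); enqueue []
  #2 pop 1: in=⊤ → ⊤ (was 1); enqueue [0]
  #3 pop 2: in=⊤ → ⊤ (was 3); enqueue [1]
  #4 pop 3: in=⊤ → ⊤ (was ⊥); enqueue [2]
  #5 pop 0: in=⊤ → 5 (no change)
  #6 pop 1: in=⊤ → ⊤ (no change)
  #7 pop 2: in=⊤ → ⊤ (no change)

Fixpoint:
  val[0] = 5
  val[1] = ⊤
  val[2] = ⊤
  val[3] = ⊤

5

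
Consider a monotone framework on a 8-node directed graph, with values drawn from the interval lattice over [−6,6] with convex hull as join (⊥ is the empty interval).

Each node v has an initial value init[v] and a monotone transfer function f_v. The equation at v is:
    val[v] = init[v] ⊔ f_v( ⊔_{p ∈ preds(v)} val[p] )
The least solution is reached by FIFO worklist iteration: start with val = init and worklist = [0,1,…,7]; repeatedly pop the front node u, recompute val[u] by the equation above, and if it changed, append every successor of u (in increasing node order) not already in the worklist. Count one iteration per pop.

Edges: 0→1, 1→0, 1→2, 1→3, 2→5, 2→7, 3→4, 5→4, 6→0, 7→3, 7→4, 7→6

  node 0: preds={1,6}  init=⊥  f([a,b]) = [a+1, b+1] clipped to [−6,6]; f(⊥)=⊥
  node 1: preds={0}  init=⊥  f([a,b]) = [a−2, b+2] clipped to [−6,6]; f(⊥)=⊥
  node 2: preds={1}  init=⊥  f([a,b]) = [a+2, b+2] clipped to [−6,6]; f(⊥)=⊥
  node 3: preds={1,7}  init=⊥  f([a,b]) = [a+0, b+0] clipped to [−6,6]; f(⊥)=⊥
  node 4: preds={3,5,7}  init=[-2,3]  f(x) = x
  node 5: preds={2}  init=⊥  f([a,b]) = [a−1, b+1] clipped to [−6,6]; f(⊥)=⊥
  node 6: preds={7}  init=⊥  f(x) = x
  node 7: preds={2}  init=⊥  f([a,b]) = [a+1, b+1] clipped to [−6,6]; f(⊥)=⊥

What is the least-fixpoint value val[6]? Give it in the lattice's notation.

⊥

Worklist (8 pops):
  #1 pop 0: in=⊥ → ⊥ (no change)
  #2 pop 1: in=⊥ → ⊥ (no change)
  #3 pop 2: in=⊥ → ⊥ (no change)
  #4 pop 3: in=⊥ → ⊥ (no change)
  #5 pop 4: in=⊥ → [-2,3] (no change)
  #6 pop 5: in=⊥ → ⊥ (no change)
  #7 pop 6: in=⊥ → ⊥ (no change)
  #8 pop 7: in=⊥ → ⊥ (no change)

Fixpoint:
  val[0] = ⊥
  val[1] = ⊥
  val[2] = ⊥
  val[3] = ⊥
  val[4] = [-2,3]
  val[5] = ⊥
  val[6] = ⊥
  val[7] = ⊥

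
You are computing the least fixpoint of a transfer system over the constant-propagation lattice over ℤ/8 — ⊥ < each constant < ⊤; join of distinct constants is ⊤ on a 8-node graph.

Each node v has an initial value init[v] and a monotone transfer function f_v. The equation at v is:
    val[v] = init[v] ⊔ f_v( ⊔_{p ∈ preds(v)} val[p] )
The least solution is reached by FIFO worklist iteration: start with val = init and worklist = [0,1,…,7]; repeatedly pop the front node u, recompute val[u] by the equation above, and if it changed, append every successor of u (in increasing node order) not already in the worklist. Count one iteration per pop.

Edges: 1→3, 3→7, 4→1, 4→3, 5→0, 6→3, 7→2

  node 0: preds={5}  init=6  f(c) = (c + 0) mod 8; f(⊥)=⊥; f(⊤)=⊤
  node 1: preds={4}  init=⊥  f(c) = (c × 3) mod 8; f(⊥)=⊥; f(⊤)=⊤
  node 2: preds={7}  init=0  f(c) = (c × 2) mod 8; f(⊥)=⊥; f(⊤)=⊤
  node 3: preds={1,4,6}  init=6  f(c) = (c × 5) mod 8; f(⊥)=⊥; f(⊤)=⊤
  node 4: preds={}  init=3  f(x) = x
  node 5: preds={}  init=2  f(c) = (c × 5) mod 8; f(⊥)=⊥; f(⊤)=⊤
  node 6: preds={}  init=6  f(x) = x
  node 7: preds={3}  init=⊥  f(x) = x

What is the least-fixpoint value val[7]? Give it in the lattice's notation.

Worklist (9 pops):
  #1 pop 0: in=2 → ⊤ (was 6); enqueue []
  #2 pop 1: in=3 → 1 (was ⊥); enqueue []
  #3 pop 2: in=⊥ → 0 (no change)
  #4 pop 3: in=⊤ → ⊤ (was 6); enqueue []
  #5 pop 4: in=⊥ → 3 (no change)
  #6 pop 5: in=⊥ → 2 (no change)
  #7 pop 6: in=⊥ → 6 (no change)
  #8 pop 7: in=⊤ → ⊤ (was ⊥); enqueue [2]
  #9 pop 2: in=⊤ → ⊤ (was 0); enqueue []

Fixpoint:
  val[0] = ⊤
  val[1] = 1
  val[2] = ⊤
  val[3] = ⊤
  val[4] = 3
  val[5] = 2
  val[6] = 6
  val[7] = ⊤

⊤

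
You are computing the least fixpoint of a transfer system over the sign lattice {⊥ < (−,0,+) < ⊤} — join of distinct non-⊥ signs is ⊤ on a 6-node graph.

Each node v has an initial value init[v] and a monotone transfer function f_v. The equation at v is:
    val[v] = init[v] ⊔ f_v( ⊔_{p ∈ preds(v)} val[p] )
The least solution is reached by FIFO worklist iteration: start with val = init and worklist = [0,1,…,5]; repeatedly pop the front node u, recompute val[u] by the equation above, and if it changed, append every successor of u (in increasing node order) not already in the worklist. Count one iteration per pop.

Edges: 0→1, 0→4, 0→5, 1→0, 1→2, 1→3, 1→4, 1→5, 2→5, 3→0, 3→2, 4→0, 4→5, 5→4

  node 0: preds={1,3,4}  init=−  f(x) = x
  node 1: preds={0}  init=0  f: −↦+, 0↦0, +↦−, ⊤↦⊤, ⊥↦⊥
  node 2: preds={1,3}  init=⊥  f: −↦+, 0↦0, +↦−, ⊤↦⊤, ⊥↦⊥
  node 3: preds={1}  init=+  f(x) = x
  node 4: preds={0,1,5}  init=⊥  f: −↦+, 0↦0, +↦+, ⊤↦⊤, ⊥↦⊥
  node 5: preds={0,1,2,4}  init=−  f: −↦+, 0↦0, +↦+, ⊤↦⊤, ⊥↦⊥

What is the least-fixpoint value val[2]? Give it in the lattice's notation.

⊤

Worklist (9 pops):
  #1 pop 0: in=⊤ → ⊤ (was −); enqueue []
  #2 pop 1: in=⊤ → ⊤ (was 0); enqueue [0]
  #3 pop 2: in=⊤ → ⊤ (was ⊥); enqueue []
  #4 pop 3: in=⊤ → ⊤ (was +); enqueue [2]
  #5 pop 4: in=⊤ → ⊤ (was ⊥); enqueue []
  #6 pop 5: in=⊤ → ⊤ (was −); enqueue [4]
  #7 pop 0: in=⊤ → ⊤ (no change)
  #8 pop 2: in=⊤ → ⊤ (no change)
  #9 pop 4: in=⊤ → ⊤ (no change)

Fixpoint:
  val[0] = ⊤
  val[1] = ⊤
  val[2] = ⊤
  val[3] = ⊤
  val[4] = ⊤
  val[5] = ⊤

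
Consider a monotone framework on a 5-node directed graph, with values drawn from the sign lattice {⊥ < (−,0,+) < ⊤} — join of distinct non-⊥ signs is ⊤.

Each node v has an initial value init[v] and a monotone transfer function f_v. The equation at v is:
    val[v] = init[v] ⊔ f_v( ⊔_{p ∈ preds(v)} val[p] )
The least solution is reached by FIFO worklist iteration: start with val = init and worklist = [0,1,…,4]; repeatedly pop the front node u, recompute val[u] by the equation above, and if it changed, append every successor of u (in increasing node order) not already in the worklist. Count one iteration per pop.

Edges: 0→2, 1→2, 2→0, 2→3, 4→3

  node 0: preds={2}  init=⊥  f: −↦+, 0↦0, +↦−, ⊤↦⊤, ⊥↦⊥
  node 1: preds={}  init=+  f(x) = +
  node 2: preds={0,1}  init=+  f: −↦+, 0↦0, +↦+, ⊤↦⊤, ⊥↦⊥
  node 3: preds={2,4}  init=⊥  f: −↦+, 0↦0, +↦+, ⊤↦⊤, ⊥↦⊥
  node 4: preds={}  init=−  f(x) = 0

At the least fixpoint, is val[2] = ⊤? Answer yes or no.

Iteration log — 8 steps:
  step 1. node 0  ⊔preds=+  new=−  old=⊥  +wl: 
  step 2. node 1  ⊔preds=⊥  new=+  stable
  step 3. node 2  ⊔preds=⊤  new=⊤  old=+  +wl: 0
  step 4. node 3  ⊔preds=⊤  new=⊤  old=⊥  +wl: 
  step 5. node 4  ⊔preds=⊥  new=⊤  old=−  +wl: 3
  step 6. node 0  ⊔preds=⊤  new=⊤  old=−  +wl: 2
  step 7. node 3  ⊔preds=⊤  new=⊤  stable
  step 8. node 2  ⊔preds=⊤  new=⊤  stable

Least fixpoint reached:
  node 0: ⊤
  node 1: +
  node 2: ⊤
  node 3: ⊤
  node 4: ⊤

yes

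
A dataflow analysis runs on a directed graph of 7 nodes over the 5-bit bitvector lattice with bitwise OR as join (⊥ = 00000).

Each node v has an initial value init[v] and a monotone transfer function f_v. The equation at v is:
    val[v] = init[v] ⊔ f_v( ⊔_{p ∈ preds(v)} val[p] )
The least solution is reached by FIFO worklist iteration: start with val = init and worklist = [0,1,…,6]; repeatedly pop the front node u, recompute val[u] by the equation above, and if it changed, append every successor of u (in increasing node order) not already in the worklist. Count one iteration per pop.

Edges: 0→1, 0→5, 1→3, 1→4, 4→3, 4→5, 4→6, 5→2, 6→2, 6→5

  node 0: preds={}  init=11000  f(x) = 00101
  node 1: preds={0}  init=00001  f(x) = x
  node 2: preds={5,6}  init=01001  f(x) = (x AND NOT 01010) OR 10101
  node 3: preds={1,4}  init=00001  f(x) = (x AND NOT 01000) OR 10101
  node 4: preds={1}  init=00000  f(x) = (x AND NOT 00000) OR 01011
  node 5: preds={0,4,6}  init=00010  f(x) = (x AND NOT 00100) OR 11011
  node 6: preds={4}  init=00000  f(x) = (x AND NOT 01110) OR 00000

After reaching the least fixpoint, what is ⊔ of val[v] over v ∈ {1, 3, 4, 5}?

Trace (10 dequeues):
  [1] u=0 | in 00000 | out 11101 | prev 11000 | push {}
  [2] u=1 | in 11101 | out 11101 | prev 00001 | push {}
  [3] u=2 | in 00010 | out 11101 | prev 01001 | push {}
  [4] u=3 | in 11101 | out 10101 | prev 00001 | push {}
  [5] u=4 | in 11101 | out 11111 | prev 00000 | push {3}
  [6] u=5 | in 11111 | out 11011 | prev 00010 | push {2}
  [7] u=6 | in 11111 | out 10001 | prev 00000 | push {5}
  [8] u=3 | in 11111 | out 10111 | prev 10101 | push {}
  [9] u=2 | in 11011 | out 11101 | ==
  [10] u=5 | in 11111 | out 11011 | ==

Converged values:
  [0] 11101
  [1] 11101
  [2] 11101
  [3] 10111
  [4] 11111
  [5] 11011
  [6] 10001

11111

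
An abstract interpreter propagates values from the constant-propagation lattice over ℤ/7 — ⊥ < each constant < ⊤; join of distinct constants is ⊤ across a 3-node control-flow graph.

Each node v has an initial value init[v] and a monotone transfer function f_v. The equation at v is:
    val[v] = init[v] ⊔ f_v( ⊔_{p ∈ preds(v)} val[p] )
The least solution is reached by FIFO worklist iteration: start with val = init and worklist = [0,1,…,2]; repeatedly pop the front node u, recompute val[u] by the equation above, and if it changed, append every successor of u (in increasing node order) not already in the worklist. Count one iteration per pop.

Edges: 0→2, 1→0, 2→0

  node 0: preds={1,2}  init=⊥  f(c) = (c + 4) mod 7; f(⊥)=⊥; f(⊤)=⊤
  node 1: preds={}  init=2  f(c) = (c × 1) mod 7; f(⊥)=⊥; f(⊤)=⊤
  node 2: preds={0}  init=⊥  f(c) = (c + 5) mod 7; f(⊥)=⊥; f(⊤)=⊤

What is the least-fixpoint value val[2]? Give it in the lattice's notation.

⊤

Worklist (6 pops):
  #1 pop 0: in=2 → 6 (was ⊥); enqueue []
  #2 pop 1: in=⊥ → 2 (no change)
  #3 pop 2: in=6 → 4 (was ⊥); enqueue [0]
  #4 pop 0: in=⊤ → ⊤ (was 6); enqueue [2]
  #5 pop 2: in=⊤ → ⊤ (was 4); enqueue [0]
  #6 pop 0: in=⊤ → ⊤ (no change)

Fixpoint:
  val[0] = ⊤
  val[1] = 2
  val[2] = ⊤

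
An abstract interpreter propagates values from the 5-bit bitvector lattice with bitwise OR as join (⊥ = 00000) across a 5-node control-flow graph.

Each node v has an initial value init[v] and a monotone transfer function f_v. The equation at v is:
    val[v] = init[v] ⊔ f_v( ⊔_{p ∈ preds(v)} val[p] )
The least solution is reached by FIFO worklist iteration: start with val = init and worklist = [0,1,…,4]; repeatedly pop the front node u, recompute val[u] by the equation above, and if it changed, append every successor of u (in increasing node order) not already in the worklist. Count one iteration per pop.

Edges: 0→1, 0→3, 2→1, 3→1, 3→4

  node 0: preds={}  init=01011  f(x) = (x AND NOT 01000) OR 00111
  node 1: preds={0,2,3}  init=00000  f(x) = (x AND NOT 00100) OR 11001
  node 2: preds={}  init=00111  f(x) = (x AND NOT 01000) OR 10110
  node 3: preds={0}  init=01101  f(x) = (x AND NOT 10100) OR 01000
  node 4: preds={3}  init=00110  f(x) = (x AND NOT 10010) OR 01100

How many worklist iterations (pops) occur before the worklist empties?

Trace (6 dequeues):
  [1] u=0 | in 00000 | out 01111 | prev 01011 | push {}
  [2] u=1 | in 01111 | out 11011 | prev 00000 | push {}
  [3] u=2 | in 00000 | out 10111 | prev 00111 | push {1}
  [4] u=3 | in 01111 | out 01111 | prev 01101 | push {}
  [5] u=4 | in 01111 | out 01111 | prev 00110 | push {}
  [6] u=1 | in 11111 | out 11011 | ==

Converged values:
  [0] 01111
  [1] 11011
  [2] 10111
  [3] 01111
  [4] 01111

6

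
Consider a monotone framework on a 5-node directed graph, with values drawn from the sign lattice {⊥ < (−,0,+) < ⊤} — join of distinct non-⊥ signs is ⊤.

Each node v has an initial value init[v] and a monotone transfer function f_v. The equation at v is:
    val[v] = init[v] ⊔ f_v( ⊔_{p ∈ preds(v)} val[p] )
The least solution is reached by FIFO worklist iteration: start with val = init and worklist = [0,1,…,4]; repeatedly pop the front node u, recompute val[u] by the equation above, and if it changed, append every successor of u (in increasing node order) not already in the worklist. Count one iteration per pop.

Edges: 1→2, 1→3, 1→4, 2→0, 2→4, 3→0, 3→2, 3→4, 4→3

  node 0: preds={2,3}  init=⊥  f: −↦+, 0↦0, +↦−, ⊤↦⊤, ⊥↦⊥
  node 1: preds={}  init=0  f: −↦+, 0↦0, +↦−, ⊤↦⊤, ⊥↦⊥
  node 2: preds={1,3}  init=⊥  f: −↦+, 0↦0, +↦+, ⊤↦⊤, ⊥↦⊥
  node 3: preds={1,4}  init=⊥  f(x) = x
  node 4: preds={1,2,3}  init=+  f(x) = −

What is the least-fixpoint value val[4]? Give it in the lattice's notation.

Iteration log — 10 steps:
  step 1. node 0  ⊔preds=⊥  new=⊥  stable
  step 2. node 1  ⊔preds=⊥  new=0  stable
  step 3. node 2  ⊔preds=0  new=0  old=⊥  +wl: 0
  step 4. node 3  ⊔preds=⊤  new=⊤  old=⊥  +wl: 2
  step 5. node 4  ⊔preds=⊤  new=⊤  old=+  +wl: 3
  step 6. node 0  ⊔preds=⊤  new=⊤  old=⊥  +wl: 
  step 7. node 2  ⊔preds=⊤  new=⊤  old=0  +wl: 0,4
  step 8. node 3  ⊔preds=⊤  new=⊤  stable
  step 9. node 0  ⊔preds=⊤  new=⊤  stable
  step 10. node 4  ⊔preds=⊤  new=⊤  stable

Least fixpoint reached:
  node 0: ⊤
  node 1: 0
  node 2: ⊤
  node 3: ⊤
  node 4: ⊤

⊤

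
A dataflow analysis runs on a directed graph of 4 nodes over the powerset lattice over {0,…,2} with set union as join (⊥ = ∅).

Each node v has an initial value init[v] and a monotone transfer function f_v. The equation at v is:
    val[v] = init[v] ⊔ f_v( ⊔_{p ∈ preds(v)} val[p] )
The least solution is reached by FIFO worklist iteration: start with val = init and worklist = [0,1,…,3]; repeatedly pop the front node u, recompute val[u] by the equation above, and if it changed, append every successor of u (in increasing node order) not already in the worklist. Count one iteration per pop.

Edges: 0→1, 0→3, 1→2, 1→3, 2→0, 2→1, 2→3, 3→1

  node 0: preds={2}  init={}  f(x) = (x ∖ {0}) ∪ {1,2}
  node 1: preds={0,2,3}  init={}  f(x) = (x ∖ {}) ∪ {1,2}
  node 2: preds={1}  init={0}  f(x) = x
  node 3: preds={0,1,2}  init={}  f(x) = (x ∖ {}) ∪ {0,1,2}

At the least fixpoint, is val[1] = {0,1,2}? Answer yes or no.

yes

Trace (6 dequeues):
  [1] u=0 | in {0} | out {1,2} | prev {} | push {}
  [2] u=1 | in {0,1,2} | out {0,1,2} | prev {} | push {}
  [3] u=2 | in {0,1,2} | out {0,1,2} | prev {0} | push {0,1}
  [4] u=3 | in {0,1,2} | out {0,1,2} | prev {} | push {}
  [5] u=0 | in {0,1,2} | out {1,2} | ==
  [6] u=1 | in {0,1,2} | out {0,1,2} | ==

Converged values:
  [0] {1,2}
  [1] {0,1,2}
  [2] {0,1,2}
  [3] {0,1,2}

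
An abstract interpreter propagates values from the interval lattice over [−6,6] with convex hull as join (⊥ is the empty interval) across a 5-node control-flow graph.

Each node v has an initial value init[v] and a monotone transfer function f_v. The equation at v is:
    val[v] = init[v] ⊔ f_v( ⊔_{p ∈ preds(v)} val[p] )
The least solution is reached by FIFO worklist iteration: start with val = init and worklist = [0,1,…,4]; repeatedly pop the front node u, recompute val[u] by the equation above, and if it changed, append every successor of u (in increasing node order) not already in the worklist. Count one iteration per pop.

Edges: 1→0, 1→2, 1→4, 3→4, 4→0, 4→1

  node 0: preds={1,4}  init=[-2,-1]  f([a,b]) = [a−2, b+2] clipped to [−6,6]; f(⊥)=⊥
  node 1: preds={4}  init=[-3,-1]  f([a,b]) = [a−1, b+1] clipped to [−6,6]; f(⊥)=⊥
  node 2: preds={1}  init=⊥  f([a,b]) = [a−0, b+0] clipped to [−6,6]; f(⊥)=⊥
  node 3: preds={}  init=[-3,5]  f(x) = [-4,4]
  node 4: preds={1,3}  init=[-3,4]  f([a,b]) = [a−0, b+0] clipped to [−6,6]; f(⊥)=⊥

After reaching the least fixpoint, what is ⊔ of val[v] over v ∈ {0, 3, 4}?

[-6,6]

Trace (17 dequeues):
  [1] u=0 | in [-3,4] | out [-5,6] | prev [-2,-1] | push {}
  [2] u=1 | in [-3,4] | out [-4,5] | prev [-3,-1] | push {0}
  [3] u=2 | in [-4,5] | out [-4,5] | prev ⊥ | push {}
  [4] u=3 | in ⊥ | out [-4,5] | prev [-3,5] | push {}
  [5] u=4 | in [-4,5] | out [-4,5] | prev [-3,4] | push {1}
  [6] u=0 | in [-4,5] | out [-6,6] | prev [-5,6] | push {}
  [7] u=1 | in [-4,5] | out [-5,6] | prev [-4,5] | push {0,2,4}
  [8] u=0 | in [-5,6] | out [-6,6] | ==
  [9] u=2 | in [-5,6] | out [-5,6] | prev [-4,5] | push {}
  [10] u=4 | in [-5,6] | out [-5,6] | prev [-4,5] | push {0,1}
  [11] u=0 | in [-5,6] | out [-6,6] | ==
  [12] u=1 | in [-5,6] | out [-6,6] | prev [-5,6] | push {0,2,4}
  [13] u=0 | in [-6,6] | out [-6,6] | ==
  [14] u=2 | in [-6,6] | out [-6,6] | prev [-5,6] | push {}
  [15] u=4 | in [-6,6] | out [-6,6] | prev [-5,6] | push {0,1}
  [16] u=0 | in [-6,6] | out [-6,6] | ==
  [17] u=1 | in [-6,6] | out [-6,6] | ==

Converged values:
  [0] [-6,6]
  [1] [-6,6]
  [2] [-6,6]
  [3] [-4,5]
  [4] [-6,6]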